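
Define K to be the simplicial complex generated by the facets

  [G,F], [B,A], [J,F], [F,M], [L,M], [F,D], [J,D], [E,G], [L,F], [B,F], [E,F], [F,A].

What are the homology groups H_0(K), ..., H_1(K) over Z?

H_0 ≅ Z,  H_1 ≅ Z^4.

Order the vertices as A < B < D < E < F < G < J < L < M. Listing each simplex with vertices in this order, K has dimension 1 with simplices:

  0-simplices (9): A, B, D, E, F, G, J, L, M
  1-simplices (12): AB, AF, BF, DF, DJ, EF, EG, FG, FJ, FL, FM, LM

Hence C_0 ≅ Z^9, C_1 ≅ Z^12.

Boundary ∂_1: C_1 → C_0 maps an edge to its endpoints' difference, ∂[p,q] = q − p. For instance
  ∂AF = F − A.
The 9×12 boundary matrix has rank 8 and Smith normal form diag(1,1,1,1,1,1,1,1).

Reading off H_k = ker ∂_k / im ∂_{k+1}:

  H_0: rank C_0 − rank ∂_1 = 9 − 8 = 1, and the invariant factors of ∂_1 are all 1, so H_0 ≅ Z.
  H_1: rank ker ∂_1 − rank ∂_2 = (12 − 8) − 0 = 4, and there is no ∂_2, so H_1 ≅ Z^4.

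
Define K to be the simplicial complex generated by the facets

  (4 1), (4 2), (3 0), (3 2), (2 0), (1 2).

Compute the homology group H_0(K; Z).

H_0 = Z.

We work with the vertex ordering 0 < 1 < 2 < 3 < 4. The simplices of K, each written with vertices in increasing order, are:

  0-simplices (5): [0], [1], [2], [3], [4]
  1-simplices (6): [0,2], [0,3], [1,2], [1,4], [2,3], [2,4]

so the chain groups are C_0 ≅ Z^5, C_1 ≅ Z^6.

∂_1: C_1 → C_0 maps an edge to its endpoints' difference, ∂[p,q] = q − p.
This gives a 5×6 integer matrix of rank 4; reducing to Smith normal form yields diagonal entries (1,1,1,1).

Now H_k = ker ∂_k / im ∂_{k+1}, so:

  H_0: rank C_0 − rank ∂_1 = 5 − 4 = 1, and the invariant factors of ∂_1 are all 1, so H_0 = Z.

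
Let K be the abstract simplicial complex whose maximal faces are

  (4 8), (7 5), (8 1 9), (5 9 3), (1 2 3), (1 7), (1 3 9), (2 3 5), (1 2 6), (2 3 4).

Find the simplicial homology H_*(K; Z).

Take the total order 1 < 2 < 3 < 4 < 5 < 6 < 7 < 8 < 9 on the vertex set. Then K (dimension 2) consists of the simplices:

  0-simplices (9): [1], [2], [3], [4], [5], [6], [7], [8], [9]
  1-simplices (17): [1,2], [1,3], [1,6], [1,7], [1,8], [1,9], [2,3], [2,4], [2,5], [2,6], [3,4], [3,5], [3,9], [4,8], [5,7], [5,9], [8,9]
  2-simplices (7): [1,2,3], [1,2,6], [1,3,9], [1,8,9], [2,3,4], [2,3,5], [3,5,9]

Hence C_0 ≅ Z^9, C_1 ≅ Z^17, C_2 ≅ Z^7.

∂_1: C_1 → C_0 maps an edge to its endpoints' difference, ∂[p,q] = q − p.
The 9×17 boundary matrix has rank 8 and Smith normal form diag(1,1,1,1,1,1,1,1).

The boundary map ∂_2: C_2 → C_1 maps a triangle to the signed sum of its edges. For instance
  ∂[1,2,6] = [2,6] − [1,6] + [1,2],
  ∂[2,3,5] = [3,5] − [2,5] + [2,3].
This gives a 17×7 integer matrix of rank 7; reducing to Smith normal form yields diagonal entries (1,1,1,1,1,1,1).

From H_k ≅ ker(∂_k) / im(∂_{k+1}) we obtain:

  H_0: rank C_0 − rank ∂_1 = 9 − 8 = 1, and the invariant factors of ∂_1 are all 1, so H_0 ≅ Z.
  H_1: rank ker ∂_1 − rank ∂_2 = (17 − 8) − 7 = 2, and the invariant factors of ∂_2 are all 1, so H_1 ≅ Z^2.
  H_2: rank ker ∂_2 − rank ∂_3 = (7 − 7) − 0 = 0, and there is no ∂_3, so H_2 ≅ 0.

H_0 ≅ Z,  H_1 ≅ Z^2,  H_2 = 0.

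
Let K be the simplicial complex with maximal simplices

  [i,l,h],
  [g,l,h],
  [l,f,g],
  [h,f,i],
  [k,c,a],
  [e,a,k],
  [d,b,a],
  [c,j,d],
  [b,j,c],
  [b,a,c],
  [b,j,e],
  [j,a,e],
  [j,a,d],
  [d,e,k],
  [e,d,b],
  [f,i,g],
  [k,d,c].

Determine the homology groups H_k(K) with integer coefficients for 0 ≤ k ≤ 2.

K has 12 vertices, 28 edges, 17 triangles.
rank ∂_0 = 0, rank ∂_1 = 10 ⇒ b_0 = 12 − 0 − 10 = 2; all invariant factors of ∂_1 are 1 so no torsion. So H_0 = Z^2.
rank ∂_1 = 10, rank ∂_2 = 17 ⇒ b_1 = 28 − 10 − 17 = 1; ∂_2 has invariant factor(s) [2] giving torsion. So H_1 = Z ⊕ Z_2.
rank ∂_2 = 17, rank ∂_3 = 0 ⇒ b_2 = 17 − 17 − 0 = 0. So H_2 = 0.

H_0 ≅ Z^2,  H_1 ≅ Z ⊕ Z_2,  H_2 = 0.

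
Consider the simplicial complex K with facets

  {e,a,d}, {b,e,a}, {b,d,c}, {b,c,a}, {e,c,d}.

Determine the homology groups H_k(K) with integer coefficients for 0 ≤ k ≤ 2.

H_0 = Z,  H_1 = Z,  H_2 = 0.

We work with the vertex ordering a < b < c < d < e. The simplices of K, each written with vertices in increasing order, are:

  0-simplices (5): a, b, c, d, e
  1-simplices (10): ab, ac, ad, ae, bc, bd, be, cd, ce, de
  2-simplices (5): abc, abe, ade, bcd, cde

Hence C_0 ≅ Z^5, C_1 ≅ Z^10, C_2 ≅ Z^5.

Boundary ∂_1: C_1 → C_0 maps an edge to its endpoints' difference, ∂[p,q] = q − p. For instance
  ∂bc = c − b.
As a 5×10 matrix over Z this has rank 4, with invariant factors (1,1,1,1).

∂_2: C_2 → C_1 sends each 2-simplex [p,q,r] to [q,r] − [p,r] + [p,q]. For instance
  ∂bcd = cd − bd + bc,
  ∂cde = de − ce + cd.
The 10×5 boundary matrix has rank 5 and Smith normal form diag(1,1,1,1,1).

Reading off H_k = ker ∂_k / im ∂_{k+1}:

  H_0: rank C_0 − rank ∂_1 = 5 − 4 = 1, and the invariant factors of ∂_1 are all 1, so H_0 = Z.
  H_1: rank ker ∂_1 − rank ∂_2 = (10 − 4) − 5 = 1, and the invariant factors of ∂_2 are all 1, so H_1 = Z.
  H_2: rank ker ∂_2 − rank ∂_3 = (5 − 5) − 0 = 0, and there is no ∂_3, so H_2 = 0.

(K is a triangulation of the Möbius band.)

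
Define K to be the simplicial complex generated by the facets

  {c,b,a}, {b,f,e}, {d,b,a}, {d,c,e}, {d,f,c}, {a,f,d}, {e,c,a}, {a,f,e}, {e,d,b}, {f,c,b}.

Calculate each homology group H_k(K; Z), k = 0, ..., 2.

K has 6 vertices, 15 edges, 10 triangles.
rank ∂_0 = 0, rank ∂_1 = 5 ⇒ b_0 = 6 − 0 − 5 = 1; all invariant factors of ∂_1 are 1 so no torsion. So H_0 = Z.
rank ∂_1 = 5, rank ∂_2 = 10 ⇒ b_1 = 15 − 5 − 10 = 0; ∂_2 has invariant factor(s) [2] giving torsion. So H_1 = Z/2Z.
rank ∂_2 = 10, rank ∂_3 = 0 ⇒ b_2 = 10 − 10 − 0 = 0. So H_2 = 0.

H_0 = Z,  H_1 = Z/2Z,  H_2 = 0.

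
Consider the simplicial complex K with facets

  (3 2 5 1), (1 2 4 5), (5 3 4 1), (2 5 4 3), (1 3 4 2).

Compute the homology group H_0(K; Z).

Take the total order 1 < 2 < 3 < 4 < 5 on the vertex set. Then K (dimension 3) consists of the simplices:

  0-simplices (5): [1], [2], [3], [4], [5]
  1-simplices (10): [1,2], [1,3], [1,4], [1,5], [2,3], [2,4], [2,5], [3,4], [3,5], [4,5]
  2-simplices (10): [1,2,3], [1,2,4], [1,2,5], [1,3,4], [1,3,5], [1,4,5], [2,3,4], [2,3,5], [2,4,5], [3,4,5]
  3-simplices (5): [1,2,3,4], [1,2,3,5], [1,2,4,5], [1,3,4,5], [2,3,4,5]

Hence C_0 ≅ Z^5, C_1 ≅ Z^10, C_2 ≅ Z^10, C_3 ≅ Z^5.

Boundary ∂_1: C_1 → C_0 sends each edge [p,q] (with p < q) to q − p. For instance
  ∂[3,4] = [4] − [3].
The 5×10 boundary matrix has rank 4 and Smith normal form diag(1,1,1,1).

Boundary ∂_2: C_2 → C_1 maps a triangle to the signed sum of its edges. For instance
  ∂[1,4,5] = [4,5] − [1,5] + [1,4],
  ∂[2,3,4] = [3,4] − [2,4] + [2,3].
As a 10×10 matrix over Z this has rank 6, with invariant factors (1,1,1,1,1,1).

The boundary map ∂_3: C_3 → C_2 sends each 3-simplex σ to the alternating sum Σ_i (−1)^i (σ with its i-th vertex removed). For instance
  ∂[1,2,3,5] = [2,3,5] − [1,3,5] + [1,2,5] − [1,2,3],
  ∂[1,3,4,5] = [3,4,5] − [1,4,5] + [1,3,5] − [1,3,4].
The 10×5 boundary matrix has rank 4 and Smith normal form diag(1,1,1,1).

From H_k ≅ ker(∂_k) / im(∂_{k+1}) we obtain:

  H_0: rank C_0 − rank ∂_1 = 5 − 4 = 1, and the invariant factors of ∂_1 are all 1, so H_0 = Z.

(K is a triangulation of the 3-sphere S^3.)

H_0 ≅ Z.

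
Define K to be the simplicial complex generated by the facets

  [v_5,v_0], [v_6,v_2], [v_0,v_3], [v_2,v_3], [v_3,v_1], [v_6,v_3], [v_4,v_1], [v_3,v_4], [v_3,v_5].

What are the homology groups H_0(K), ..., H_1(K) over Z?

Take the total order v_0 < v_1 < v_2 < v_3 < v_4 < v_5 < v_6 on the vertex set. Then K (dimension 1) consists of the simplices:

  0-simplices (7): [v_0], [v_1], [v_2], [v_3], [v_4], [v_5], [v_6]
  1-simplices (9): [v_0,v_3], [v_0,v_5], [v_1,v_3], [v_1,v_4], [v_2,v_3], [v_2,v_6], [v_3,v_4], [v_3,v_5], [v_3,v_6]

so the chain groups are C_0 ≅ Z^7, C_1 ≅ Z^9.

Boundary ∂_1: C_1 → C_0 maps an edge to its endpoints' difference, ∂[p,q] = q − p.
The 7×9 boundary matrix has rank 6 and Smith normal form diag(1,1,1,1,1,1).

Reading off H_k = ker ∂_k / im ∂_{k+1}:

  H_0: rank C_0 − rank ∂_1 = 7 − 6 = 1, and the invariant factors of ∂_1 are all 1, so H_0 ≅ Z.
  H_1: rank ker ∂_1 − rank ∂_2 = (9 − 6) − 0 = 3, and there is no ∂_2, so H_1 ≅ Z^3.

(K is a triangulation of a wedge of 3 circles.)

H_0 = Z,  H_1 = Z^3.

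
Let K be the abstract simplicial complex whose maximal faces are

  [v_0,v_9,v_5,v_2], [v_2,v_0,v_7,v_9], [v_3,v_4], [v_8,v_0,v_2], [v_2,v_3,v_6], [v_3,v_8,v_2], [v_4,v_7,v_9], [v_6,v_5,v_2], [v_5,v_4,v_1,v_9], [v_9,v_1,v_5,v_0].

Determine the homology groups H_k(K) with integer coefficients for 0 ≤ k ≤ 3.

Fix the vertex order v_0 < v_1 < v_2 < v_3 < v_4 < v_5 < v_6 < v_7 < v_8 < v_9 and write every simplex with vertices in increasing order. Then dim K = 3 and the simplices of K are:

  0-simplices (10): [v_0], [v_1], [v_2], [v_3], [v_4], [v_5], [v_6], [v_7], [v_8], [v_9]
  1-simplices (24): (24 of them)
  2-simplices (18): (18 of them)
  3-simplices (4): [v_0,v_1,v_5,v_9], [v_0,v_2,v_5,v_9], [v_0,v_2,v_7,v_9], [v_1,v_4,v_5,v_9]

so the chain groups are C_0 ≅ Z^10, C_1 ≅ Z^24, C_2 ≅ Z^18, C_3 ≅ Z^4.

Boundary ∂_1: C_1 → C_0 maps an edge to its endpoints' difference, ∂[p,q] = q − p. For instance
  ∂[v_1,v_5] = [v_5] − [v_1].
The 10×24 boundary matrix has rank 9 and Smith normal form diag(1,1,1,1,1,1,1,1,1).

∂_2: C_2 → C_1 acts by ∂[p,q,r] = [q,r] − [p,r] + [p,q]. For instance
  ∂[v_0,v_2,v_8] = [v_2,v_8] − [v_0,v_8] + [v_0,v_2],
  ∂[v_0,v_1,v_5] = [v_1,v_5] − [v_0,v_5] + [v_0,v_1].
The resulting 24×18 matrix has rank 14, and its Smith normal form has invariant factors (1,1,1,1,1,1,1,1,1,1,1,1,1,1).

∂_3: C_3 → C_2 sends each 3-simplex σ to the alternating sum Σ_i (−1)^i (σ with its i-th vertex removed). For instance
  ∂[v_0,v_2,v_7,v_9] = [v_2,v_7,v_9] − [v_0,v_7,v_9] + [v_0,v_2,v_9] − [v_0,v_2,v_7],
  ∂[v_0,v_2,v_5,v_9] = [v_2,v_5,v_9] − [v_0,v_5,v_9] + [v_0,v_2,v_9] − [v_0,v_2,v_5].
This gives a 18×4 integer matrix of rank 4; reducing to Smith normal form yields diagonal entries (1,1,1,1).

Reading off H_k = ker ∂_k / im ∂_{k+1}:

  H_0: rank C_0 − rank ∂_1 = 10 − 9 = 1, and the invariant factors of ∂_1 are all 1, so H_0 = Z.
  H_1: rank ker ∂_1 − rank ∂_2 = (24 − 9) − 14 = 1, and the invariant factors of ∂_2 are all 1, so H_1 = Z.
  H_2: rank ker ∂_2 − rank ∂_3 = (18 − 14) − 4 = 0, and the invariant factors of ∂_3 are all 1, so H_2 = 0.
  H_3: rank ker ∂_3 − rank ∂_4 = (4 − 4) − 0 = 0, and there is no ∂_4, so H_3 = 0.

H_0 ≅ Z,  H_1 ≅ Z,  H_2 = 0,  H_3 = 0.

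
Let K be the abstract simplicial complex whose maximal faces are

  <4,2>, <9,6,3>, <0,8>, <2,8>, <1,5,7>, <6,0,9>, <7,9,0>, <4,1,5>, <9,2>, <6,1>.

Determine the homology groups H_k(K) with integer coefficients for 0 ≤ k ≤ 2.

H_0 = Z,  H_1 = Z^3,  H_2 = 0.

Fix the vertex order 0 < 1 < 2 < 3 < 4 < 5 < 6 < 7 < 8 < 9 and write every simplex with vertices in increasing order. Then dim K = 2 and the simplices of K are:

  0-simplices (10): [0], [1], [2], [3], [4], [5], [6], [7], [8], [9]
  1-simplices (17): [0,6], [0,7], [0,8], [0,9], [1,4], [1,5], [1,6], [1,7], [2,4], [2,8], [2,9], [3,6], [3,9], [4,5], [5,7], [6,9], [7,9]
  2-simplices (5): [0,6,9], [0,7,9], [1,4,5], [1,5,7], [3,6,9]

giving chain groups C_0 ≅ Z^10, C_1 ≅ Z^17, C_2 ≅ Z^5.

The boundary map ∂_1: C_1 → C_0 sends each edge [p,q] (with p < q) to q − p. For instance
  ∂[3,6] = [6] − [3].
As a 10×17 matrix over Z this has rank 9, with invariant factors (1,1,1,1,1,1,1,1,1).

Boundary ∂_2: C_2 → C_1 acts by ∂[p,q,r] = [q,r] − [p,r] + [p,q]. For instance
  ∂[1,4,5] = [4,5] − [1,5] + [1,4],
  ∂[0,6,9] = [6,9] − [0,9] + [0,6].
The 17×5 boundary matrix has rank 5 and Smith normal form diag(1,1,1,1,1).

Now H_k = ker ∂_k / im ∂_{k+1}, so:

  H_0: rank C_0 − rank ∂_1 = 10 − 9 = 1, and the invariant factors of ∂_1 are all 1, so H_0 ≅ Z.
  H_1: rank ker ∂_1 − rank ∂_2 = (17 − 9) − 5 = 3, and the invariant factors of ∂_2 are all 1, so H_1 ≅ Z^3.
  H_2: rank ker ∂_2 − rank ∂_3 = (5 − 5) − 0 = 0, and there is no ∂_3, so H_2 ≅ 0.

As a check, the Euler characteristic is 10 − 17 + 5 = -2, which agrees with 1 − 3 + 0 = -2.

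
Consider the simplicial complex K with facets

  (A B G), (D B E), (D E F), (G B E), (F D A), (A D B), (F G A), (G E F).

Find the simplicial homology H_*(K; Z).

H_0 ≅ Z,  H_1 = 0,  H_2 ≅ Z.

K has 6 vertices, 12 edges, 8 triangles.
rank ∂_0 = 0, rank ∂_1 = 5 ⇒ b_0 = 6 − 0 − 5 = 1; all invariant factors of ∂_1 are 1 so no torsion. So H_0 ≅ Z.
rank ∂_1 = 5, rank ∂_2 = 7 ⇒ b_1 = 12 − 5 − 7 = 0; all invariant factors of ∂_2 are 1 so no torsion. So H_1 ≅ 0.
rank ∂_2 = 7, rank ∂_3 = 0 ⇒ b_2 = 8 − 7 − 0 = 1. So H_2 ≅ Z.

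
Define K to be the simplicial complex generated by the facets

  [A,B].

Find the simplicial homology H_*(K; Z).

K has 2 vertices, 1 edge.
rank ∂_0 = 0, rank ∂_1 = 1 ⇒ b_0 = 2 − 0 − 1 = 1; all invariant factors of ∂_1 are 1 so no torsion. So H_0 ≅ Z.
rank ∂_1 = 1, rank ∂_2 = 0 ⇒ b_1 = 1 − 1 − 0 = 0. So H_1 ≅ 0.

H_0 = Z,  H_1 = 0.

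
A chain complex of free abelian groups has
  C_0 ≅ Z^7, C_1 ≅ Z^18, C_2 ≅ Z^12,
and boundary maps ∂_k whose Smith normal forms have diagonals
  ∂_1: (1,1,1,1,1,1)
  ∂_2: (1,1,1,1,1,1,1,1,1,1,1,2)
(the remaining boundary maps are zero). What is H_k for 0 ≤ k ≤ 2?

H_0 = Z,  H_1 = Z_2,  H_2 = 0.

H_0: b_0 = 7 − 0 − 6 = 1; torsion from ∂_1 factors > 1: none. So H_0 = Z.
H_1: b_1 = 18 − 6 − 12 = 0; torsion from ∂_2 factors > 1: [2]. So H_1 = Z_2.
H_2: b_2 = 12 − 12 − 0 = 0; torsion from ∂_3 factors > 1: none. So H_2 = 0.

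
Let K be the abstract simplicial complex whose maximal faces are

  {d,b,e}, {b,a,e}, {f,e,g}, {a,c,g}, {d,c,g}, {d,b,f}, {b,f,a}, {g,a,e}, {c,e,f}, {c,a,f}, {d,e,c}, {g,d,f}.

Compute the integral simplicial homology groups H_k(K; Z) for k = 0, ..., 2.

Take the total order a < b < c < d < e < f < g on the vertex set. Then K (dimension 2) consists of the simplices:

  0-simplices (7): a, b, c, d, e, f, g
  1-simplices (18): ab, ac, ae, af, ag, bd, be, bf, cd, ce, cf, cg, de, df, dg, ef, eg, fg
  2-simplices (12): abe, abf, acf, acg, aeg, bde, bdf, cde, cdg, cef, dfg, efg

so the chain groups are C_0 ≅ Z^7, C_1 ≅ Z^18, C_2 ≅ Z^12.

∂_1: C_1 → C_0 sends each edge [p,q] (with p < q) to q − p.
This gives a 7×18 integer matrix of rank 6; reducing to Smith normal form yields diagonal entries (1,1,1,1,1,1).

Boundary ∂_2: C_2 → C_1 acts by ∂[p,q,r] = [q,r] − [p,r] + [p,q]. For instance
  ∂acf = cf − af + ac,
  ∂efg = fg − eg + ef.
The 18×12 boundary matrix has rank 12 and Smith normal form diag(1,1,1,1,1,1,1,1,1,1,1,2).

From H_k ≅ ker(∂_k) / im(∂_{k+1}) we obtain:

  H_0: rank C_0 − rank ∂_1 = 7 − 6 = 1, and the invariant factors of ∂_1 are all 1, so H_0 ≅ Z.
  H_1: rank ker ∂_1 − rank ∂_2 = (18 − 6) − 12 = 0, and ∂_2 has invariant factor 2 > 1, so H_1 ≅ Z/2.
  H_2: rank ker ∂_2 − rank ∂_3 = (12 − 12) − 0 = 0, and there is no ∂_3, so H_2 ≅ 0.

H_0 ≅ Z,  H_1 ≅ Z/2,  H_2 = 0.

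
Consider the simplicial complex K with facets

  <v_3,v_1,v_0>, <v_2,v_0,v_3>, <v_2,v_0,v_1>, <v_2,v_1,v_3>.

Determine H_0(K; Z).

H_0 = Z.

Order the vertices as v_0 < v_1 < v_2 < v_3. Listing each simplex with vertices in this order, K has dimension 2 with simplices:

  0-simplices (4): [v_0], [v_1], [v_2], [v_3]
  1-simplices (6): [v_0,v_1], [v_0,v_2], [v_0,v_3], [v_1,v_2], [v_1,v_3], [v_2,v_3]
  2-simplices (4): [v_0,v_1,v_2], [v_0,v_1,v_3], [v_0,v_2,v_3], [v_1,v_2,v_3]

giving chain groups C_0 ≅ Z^4, C_1 ≅ Z^6, C_2 ≅ Z^4.

∂_1: C_1 → C_0 is given by ∂[p,q] = [q] − [p]. For instance
  ∂[v_0,v_2] = [v_2] − [v_0].
The 4×6 boundary matrix has rank 3 and Smith normal form diag(1,1,1).

∂_2: C_2 → C_1 acts by ∂[p,q,r] = [q,r] − [p,r] + [p,q]. For instance
  ∂[v_0,v_2,v_3] = [v_2,v_3] − [v_0,v_3] + [v_0,v_2],
  ∂[v_1,v_2,v_3] = [v_2,v_3] − [v_1,v_3] + [v_1,v_2].
As a 6×4 matrix over Z this has rank 3, with invariant factors (1,1,1).

From H_k ≅ ker(∂_k) / im(∂_{k+1}) we obtain:

  H_0: rank C_0 − rank ∂_1 = 4 − 3 = 1, and the invariant factors of ∂_1 are all 1, so H_0 = Z.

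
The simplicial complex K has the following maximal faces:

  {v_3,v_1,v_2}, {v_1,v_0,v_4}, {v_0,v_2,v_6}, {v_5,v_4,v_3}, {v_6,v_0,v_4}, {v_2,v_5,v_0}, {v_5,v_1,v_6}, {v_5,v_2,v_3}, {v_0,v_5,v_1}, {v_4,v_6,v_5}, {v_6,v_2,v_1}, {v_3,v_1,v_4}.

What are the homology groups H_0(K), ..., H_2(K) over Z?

H_0 ≅ Z,  H_1 ≅ Z/2,  H_2 = 0.

Order the vertices as v_0 < v_1 < v_2 < v_3 < v_4 < v_5 < v_6. Listing each simplex with vertices in this order, K has dimension 2 with simplices:

  0-simplices (7): [v_0], [v_1], [v_2], [v_3], [v_4], [v_5], [v_6]
  1-simplices (18): (18 of them)
  2-simplices (12): (12 of them)

Hence C_0 ≅ Z^7, C_1 ≅ Z^18, C_2 ≅ Z^12.

The boundary map ∂_1: C_1 → C_0 is given by ∂[p,q] = [q] − [p]. For instance
  ∂[v_1,v_6] = [v_6] − [v_1].
This gives a 7×18 integer matrix of rank 6; reducing to Smith normal form yields diagonal entries (1,1,1,1,1,1).

∂_2: C_2 → C_1 acts by ∂[p,q,r] = [q,r] − [p,r] + [p,q]. For instance
  ∂[v_0,v_1,v_4] = [v_1,v_4] − [v_0,v_4] + [v_0,v_1],
  ∂[v_0,v_4,v_6] = [v_4,v_6] − [v_0,v_6] + [v_0,v_4].
The resulting 18×12 matrix has rank 12, and its Smith normal form has invariant factors (1,1,1,1,1,1,1,1,1,1,1,2).

Reading off H_k = ker ∂_k / im ∂_{k+1}:

  H_0: rank C_0 − rank ∂_1 = 7 − 6 = 1, and the invariant factors of ∂_1 are all 1, so H_0 ≅ Z.
  H_1: rank ker ∂_1 − rank ∂_2 = (18 − 6) − 12 = 0, and ∂_2 has invariant factor 2 > 1, so H_1 ≅ Z/2.
  H_2: rank ker ∂_2 − rank ∂_3 = (12 − 12) − 0 = 0, and there is no ∂_3, so H_2 ≅ 0.

As a check, the Euler characteristic is 7 − 18 + 12 = 1, which agrees with 1 − 0 + 0 = 1.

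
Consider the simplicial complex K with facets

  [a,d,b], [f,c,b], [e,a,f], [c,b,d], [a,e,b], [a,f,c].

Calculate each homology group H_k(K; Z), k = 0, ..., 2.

Order the vertices as a < b < c < d < e < f. Listing each simplex with vertices in this order, K has dimension 2 with simplices:

  0-simplices (6): a, b, c, d, e, f
  1-simplices (12): ab, ac, ad, ae, af, bc, bd, be, bf, cd, cf, ef
  2-simplices (6): abd, abe, acf, aef, bcd, bcf

Hence C_0 ≅ Z^6, C_1 ≅ Z^12, C_2 ≅ Z^6.

Boundary ∂_1: C_1 → C_0 sends each edge [p,q] (with p < q) to q − p. For instance
  ∂af = f − a.
The 6×12 boundary matrix has rank 5 and Smith normal form diag(1,1,1,1,1).

∂_2: C_2 → C_1 sends each 2-simplex [p,q,r] to [q,r] − [p,r] + [p,q]. For instance
  ∂acf = cf − af + ac,
  ∂abe = be − ae + ab.
As a 12×6 matrix over Z this has rank 6, with invariant factors (1,1,1,1,1,1).

From H_k ≅ ker(∂_k) / im(∂_{k+1}) we obtain:

  H_0: rank C_0 − rank ∂_1 = 6 − 5 = 1, and the invariant factors of ∂_1 are all 1, so H_0 ≅ Z.
  H_1: rank ker ∂_1 − rank ∂_2 = (12 − 5) − 6 = 1, and the invariant factors of ∂_2 are all 1, so H_1 ≅ Z.
  H_2: rank ker ∂_2 − rank ∂_3 = (6 − 6) − 0 = 0, and there is no ∂_3, so H_2 ≅ 0.

As a check, the Euler characteristic is 6 − 12 + 6 = 0, which agrees with 1 − 1 + 0 = 0.

H_0 = Z,  H_1 = Z,  H_2 = 0.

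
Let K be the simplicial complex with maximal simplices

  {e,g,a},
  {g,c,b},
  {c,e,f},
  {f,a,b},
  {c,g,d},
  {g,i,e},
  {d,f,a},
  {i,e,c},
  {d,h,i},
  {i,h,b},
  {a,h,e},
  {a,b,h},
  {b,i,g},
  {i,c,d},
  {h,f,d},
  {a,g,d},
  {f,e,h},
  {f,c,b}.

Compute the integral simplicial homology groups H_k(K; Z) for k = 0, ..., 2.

H_0 = Z,  H_1 = Z ⊕ Z/2Z,  H_2 = 0.

Fix the vertex order a < b < c < d < e < f < g < h < i and write every simplex with vertices in increasing order. Then dim K = 2 and the simplices of K are:

  0-simplices (9): a, b, c, d, e, f, g, h, i
  1-simplices (27): ab, ad, ae, af, ag, ah, bc, bf, bg, bh, bi, cd, ce, cf, cg, ci, df, dg, dh, di, ef, eg, eh, ei, fh, gi, hi
  2-simplices (18): abf, abh, adf, adg, aeg, aeh, bcf, bcg, bgi, bhi, cdg, cdi, cef, cei, dfh, dhi, efh, egi

so the chain groups are C_0 ≅ Z^9, C_1 ≅ Z^27, C_2 ≅ Z^18.

The boundary map ∂_1: C_1 → C_0 maps an edge to its endpoints' difference, ∂[p,q] = q − p.
The 9×27 boundary matrix has rank 8 and Smith normal form diag(1,1,1,1,1,1,1,1).

The boundary map ∂_2: C_2 → C_1 maps a triangle to the signed sum of its edges. For instance
  ∂bcf = cf − bf + bc,
  ∂cei = ei − ci + ce.
As a 27×18 matrix over Z this has rank 18, with invariant factors (1,1,1,1,1,1,1,1,1,1,1,1,1,1,1,1,1,2).

Now H_k = ker ∂_k / im ∂_{k+1}, so:

  H_0: rank C_0 − rank ∂_1 = 9 − 8 = 1, and the invariant factors of ∂_1 are all 1, so H_0 = Z.
  H_1: rank ker ∂_1 − rank ∂_2 = (27 − 8) − 18 = 1, and ∂_2 has invariant factor 2 > 1, so H_1 = Z ⊕ Z/2Z.
  H_2: rank ker ∂_2 − rank ∂_3 = (18 − 18) − 0 = 0, and there is no ∂_3, so H_2 = 0.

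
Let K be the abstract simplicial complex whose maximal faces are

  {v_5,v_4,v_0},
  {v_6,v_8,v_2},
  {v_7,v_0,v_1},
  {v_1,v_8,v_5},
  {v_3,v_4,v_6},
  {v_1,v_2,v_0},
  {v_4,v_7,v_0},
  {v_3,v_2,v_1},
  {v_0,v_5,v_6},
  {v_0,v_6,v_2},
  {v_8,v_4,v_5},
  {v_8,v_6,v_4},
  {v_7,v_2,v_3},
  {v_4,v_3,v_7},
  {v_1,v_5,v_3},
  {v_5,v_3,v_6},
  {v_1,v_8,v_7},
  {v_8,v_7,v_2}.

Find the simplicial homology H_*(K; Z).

H_0 ≅ Z,  H_1 ≅ Z ⊕ Z/2,  H_2 = 0.

Order the vertices as v_0 < v_1 < v_2 < v_3 < v_4 < v_5 < v_6 < v_7 < v_8. Listing each simplex with vertices in this order, K has dimension 2 with simplices:

  0-simplices (9): [v_0], [v_1], [v_2], [v_3], [v_4], [v_5], [v_6], [v_7], [v_8]
  1-simplices (27): (27 of them)
  2-simplices (18): (18 of them)

so the chain groups are C_0 ≅ Z^9, C_1 ≅ Z^27, C_2 ≅ Z^18.

The boundary map ∂_1: C_1 → C_0 is given by ∂[p,q] = [q] − [p]. For instance
  ∂[v_3,v_5] = [v_5] − [v_3].
The resulting 9×27 matrix has rank 8, and its Smith normal form has invariant factors (1,1,1,1,1,1,1,1).

∂_2: C_2 → C_1 sends each 2-simplex [p,q,r] to [q,r] − [p,r] + [p,q]. For instance
  ∂[v_4,v_6,v_8] = [v_6,v_8] − [v_4,v_8] + [v_4,v_6],
  ∂[v_1,v_3,v_5] = [v_3,v_5] − [v_1,v_5] + [v_1,v_3].
As a 27×18 matrix over Z this has rank 18, with invariant factors (1,1,1,1,1,1,1,1,1,1,1,1,1,1,1,1,1,2).

Computing H_k = (kernel of ∂_k) / (image of ∂_{k+1}):

  H_0: rank C_0 − rank ∂_1 = 9 − 8 = 1, and the invariant factors of ∂_1 are all 1, so H_0 ≅ Z.
  H_1: rank ker ∂_1 − rank ∂_2 = (27 − 8) − 18 = 1, and ∂_2 has invariant factor 2 > 1, so H_1 ≅ Z ⊕ Z/2.
  H_2: rank ker ∂_2 − rank ∂_3 = (18 − 18) − 0 = 0, and there is no ∂_3, so H_2 ≅ 0.

As a check, the Euler characteristic is 9 − 27 + 18 = 0, which agrees with 1 − 1 + 0 = 0.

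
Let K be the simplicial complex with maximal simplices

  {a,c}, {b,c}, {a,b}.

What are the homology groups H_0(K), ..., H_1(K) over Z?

Take the total order a < b < c on the vertex set. Then K (dimension 1) consists of the simplices:

  0-simplices (3): a, b, c
  1-simplices (3): ab, ac, bc

Hence C_0 ≅ Z^3, C_1 ≅ Z^3.

∂_1: C_1 → C_0 maps an edge to its endpoints' difference, ∂[p,q] = q − p.
The resulting 3×3 matrix has rank 2, and its Smith normal form has invariant factors (1,1).

Reading off H_k = ker ∂_k / im ∂_{k+1}:

  H_0: rank C_0 − rank ∂_1 = 3 − 2 = 1, and the invariant factors of ∂_1 are all 1, so H_0 ≅ Z.
  H_1: rank ker ∂_1 − rank ∂_2 = (3 − 2) − 0 = 1, and there is no ∂_2, so H_1 ≅ Z.

H_0 = Z,  H_1 = Z.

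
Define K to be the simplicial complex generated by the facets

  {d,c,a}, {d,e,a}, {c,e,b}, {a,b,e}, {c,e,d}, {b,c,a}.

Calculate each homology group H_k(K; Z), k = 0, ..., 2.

H_0 = Z,  H_1 = 0,  H_2 = Z.

Take the total order a < b < c < d < e on the vertex set. Then K (dimension 2) consists of the simplices:

  0-simplices (5): a, b, c, d, e
  1-simplices (9): ab, ac, ad, ae, bc, be, cd, ce, de
  2-simplices (6): abc, abe, acd, ade, bce, cde

Hence C_0 ≅ Z^5, C_1 ≅ Z^9, C_2 ≅ Z^6.

Boundary ∂_1: C_1 → C_0 maps an edge to its endpoints' difference, ∂[p,q] = q − p.
As a 5×9 matrix over Z this has rank 4, with invariant factors (1,1,1,1).

Boundary ∂_2: C_2 → C_1 acts by ∂[p,q,r] = [q,r] − [p,r] + [p,q]. For instance
  ∂abe = be − ae + ab,
  ∂cde = de − ce + cd.
The 9×6 boundary matrix has rank 5 and Smith normal form diag(1,1,1,1,1).

Computing H_k = (kernel of ∂_k) / (image of ∂_{k+1}):

  H_0: rank C_0 − rank ∂_1 = 5 − 4 = 1, and the invariant factors of ∂_1 are all 1, so H_0 = Z.
  H_1: rank ker ∂_1 − rank ∂_2 = (9 − 4) − 5 = 0, and the invariant factors of ∂_2 are all 1, so H_1 = 0.
  H_2: rank ker ∂_2 − rank ∂_3 = (6 − 5) − 0 = 1, and there is no ∂_3, so H_2 = Z.

As a check, the Euler characteristic is 5 − 9 + 6 = 2, which agrees with 1 − 0 + 1 = 2.
(K is a triangulation of the 2-sphere S^2.)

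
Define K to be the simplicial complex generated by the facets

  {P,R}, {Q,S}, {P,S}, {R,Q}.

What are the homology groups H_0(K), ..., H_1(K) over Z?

H_0 ≅ Z,  H_1 ≅ Z.

Order the vertices as P < Q < R < S. Listing each simplex with vertices in this order, K has dimension 1 with simplices:

  0-simplices (4): P, Q, R, S
  1-simplices (4): PR, PS, QR, QS

so the chain groups are C_0 ≅ Z^4, C_1 ≅ Z^4.

Boundary ∂_1: C_1 → C_0 sends each edge [p,q] (with p < q) to q − p. For instance
  ∂QR = R − Q.
This gives a 4×4 integer matrix of rank 3; reducing to Smith normal form yields diagonal entries (1,1,1).

From H_k ≅ ker(∂_k) / im(∂_{k+1}) we obtain:

  H_0: rank C_0 − rank ∂_1 = 4 − 3 = 1, and the invariant factors of ∂_1 are all 1, so H_0 = Z.
  H_1: rank ker ∂_1 − rank ∂_2 = (4 − 3) − 0 = 1, and there is no ∂_2, so H_1 = Z.

As a check, the Euler characteristic is 4 − 4 = 0, which agrees with 1 − 1 = 0.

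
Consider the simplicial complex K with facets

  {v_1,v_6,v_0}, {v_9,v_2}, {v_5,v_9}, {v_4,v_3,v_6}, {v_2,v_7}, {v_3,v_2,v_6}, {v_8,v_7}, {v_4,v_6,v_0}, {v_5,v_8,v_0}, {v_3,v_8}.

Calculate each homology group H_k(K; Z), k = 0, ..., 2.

Fix the vertex order v_0 < v_1 < v_2 < v_3 < v_4 < v_5 < v_6 < v_7 < v_8 < v_9 and write every simplex with vertices in increasing order. Then dim K = 2 and the simplices of K are:

  0-simplices (10): [v_0], [v_1], [v_2], [v_3], [v_4], [v_5], [v_6], [v_7], [v_8], [v_9]
  1-simplices (17): (17 of them)
  2-simplices (5): [v_0,v_1,v_6], [v_0,v_4,v_6], [v_0,v_5,v_8], [v_2,v_3,v_6], [v_3,v_4,v_6]

giving chain groups C_0 ≅ Z^10, C_1 ≅ Z^17, C_2 ≅ Z^5.

∂_1: C_1 → C_0 sends each edge [p,q] (with p < q) to q − p. For instance
  ∂[v_2,v_9] = [v_9] − [v_2].
The resulting 10×17 matrix has rank 9, and its Smith normal form has invariant factors (1,1,1,1,1,1,1,1,1).

Boundary ∂_2: C_2 → C_1 acts by ∂[p,q,r] = [q,r] − [p,r] + [p,q]. For instance
  ∂[v_2,v_3,v_6] = [v_3,v_6] − [v_2,v_6] + [v_2,v_3],
  ∂[v_0,v_5,v_8] = [v_5,v_8] − [v_0,v_8] + [v_0,v_5].
The 17×5 boundary matrix has rank 5 and Smith normal form diag(1,1,1,1,1).

Computing H_k = (kernel of ∂_k) / (image of ∂_{k+1}):

  H_0: rank C_0 − rank ∂_1 = 10 − 9 = 1, and the invariant factors of ∂_1 are all 1, so H_0 ≅ Z.
  H_1: rank ker ∂_1 − rank ∂_2 = (17 − 9) − 5 = 3, and the invariant factors of ∂_2 are all 1, so H_1 ≅ Z^3.
  H_2: rank ker ∂_2 − rank ∂_3 = (5 − 5) − 0 = 0, and there is no ∂_3, so H_2 ≅ 0.

H_0 ≅ Z,  H_1 ≅ Z^3,  H_2 = 0.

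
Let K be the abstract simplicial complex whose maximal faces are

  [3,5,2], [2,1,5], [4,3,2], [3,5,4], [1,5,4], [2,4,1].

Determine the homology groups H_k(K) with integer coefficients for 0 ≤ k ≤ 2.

We work with the vertex ordering 1 < 2 < 3 < 4 < 5. The simplices of K, each written with vertices in increasing order, are:

  0-simplices (5): [1], [2], [3], [4], [5]
  1-simplices (9): [1,2], [1,4], [1,5], [2,3], [2,4], [2,5], [3,4], [3,5], [4,5]
  2-simplices (6): [1,2,4], [1,2,5], [1,4,5], [2,3,4], [2,3,5], [3,4,5]

so the chain groups are C_0 ≅ Z^5, C_1 ≅ Z^9, C_2 ≅ Z^6.

Boundary ∂_1: C_1 → C_0 sends each edge [p,q] (with p < q) to q − p. For instance
  ∂[1,2] = [2] − [1].
The resulting 5×9 matrix has rank 4, and its Smith normal form has invariant factors (1,1,1,1).

The boundary map ∂_2: C_2 → C_1 sends each 2-simplex [p,q,r] to [q,r] − [p,r] + [p,q]. For instance
  ∂[3,4,5] = [4,5] − [3,5] + [3,4],
  ∂[2,3,4] = [3,4] − [2,4] + [2,3].
This gives a 9×6 integer matrix of rank 5; reducing to Smith normal form yields diagonal entries (1,1,1,1,1).

Reading off H_k = ker ∂_k / im ∂_{k+1}:

  H_0: rank C_0 − rank ∂_1 = 5 − 4 = 1, and the invariant factors of ∂_1 are all 1, so H_0 = Z.
  H_1: rank ker ∂_1 − rank ∂_2 = (9 − 4) − 5 = 0, and the invariant factors of ∂_2 are all 1, so H_1 = 0.
  H_2: rank ker ∂_2 − rank ∂_3 = (6 − 5) − 0 = 1, and there is no ∂_3, so H_2 = Z.

H_0 ≅ Z,  H_1 = 0,  H_2 ≅ Z.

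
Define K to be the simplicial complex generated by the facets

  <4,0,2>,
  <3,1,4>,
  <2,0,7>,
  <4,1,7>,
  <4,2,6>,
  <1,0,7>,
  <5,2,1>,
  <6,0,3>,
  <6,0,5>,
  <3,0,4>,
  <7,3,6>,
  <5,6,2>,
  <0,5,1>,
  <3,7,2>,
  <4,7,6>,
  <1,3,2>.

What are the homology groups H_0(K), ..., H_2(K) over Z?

H_0 = Z,  H_1 = Z^2,  H_2 = Z.

Fix the vertex order 0 < 1 < 2 < 3 < 4 < 5 < 6 < 7 and write every simplex with vertices in increasing order. Then dim K = 2 and the simplices of K are:

  0-simplices (8): [0], [1], [2], [3], [4], [5], [6], [7]
  1-simplices (24): (24 of them)
  2-simplices (16): [0,1,5], [0,1,7], [0,2,4], [0,2,7], [0,3,4], [0,3,6], [0,5,6], [1,2,3], [1,2,5], [1,3,4], [1,4,7], [2,3,7], [2,4,6], [2,5,6], [3,6,7], [4,6,7]

so the chain groups are C_0 ≅ Z^8, C_1 ≅ Z^24, C_2 ≅ Z^16.

Boundary ∂_1: C_1 → C_0 maps an edge to its endpoints' difference, ∂[p,q] = q − p.
This gives a 8×24 integer matrix of rank 7; reducing to Smith normal form yields diagonal entries (1,1,1,1,1,1,1).

Boundary ∂_2: C_2 → C_1 acts by ∂[p,q,r] = [q,r] − [p,r] + [p,q]. For instance
  ∂[1,2,5] = [2,5] − [1,5] + [1,2],
  ∂[0,3,6] = [3,6] − [0,6] + [0,3].
The 24×16 boundary matrix has rank 15 and Smith normal form diag(1,1,1,1,1,1,1,1,1,1,1,1,1,1,1).

From H_k ≅ ker(∂_k) / im(∂_{k+1}) we obtain:

  H_0: rank C_0 − rank ∂_1 = 8 − 7 = 1, and the invariant factors of ∂_1 are all 1, so H_0 ≅ Z.
  H_1: rank ker ∂_1 − rank ∂_2 = (24 − 7) − 15 = 2, and the invariant factors of ∂_2 are all 1, so H_1 ≅ Z^2.
  H_2: rank ker ∂_2 − rank ∂_3 = (16 − 15) − 0 = 1, and there is no ∂_3, so H_2 ≅ Z.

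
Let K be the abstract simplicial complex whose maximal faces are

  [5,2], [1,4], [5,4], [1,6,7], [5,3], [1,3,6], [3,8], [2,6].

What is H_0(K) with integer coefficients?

Fix the vertex order 1 < 2 < 3 < 4 < 5 < 6 < 7 < 8 and write every simplex with vertices in increasing order. Then dim K = 2 and the simplices of K are:

  0-simplices (8): [1], [2], [3], [4], [5], [6], [7], [8]
  1-simplices (11): [1,3], [1,4], [1,6], [1,7], [2,5], [2,6], [3,5], [3,6], [3,8], [4,5], [6,7]
  2-simplices (2): [1,3,6], [1,6,7]

so the chain groups are C_0 ≅ Z^8, C_1 ≅ Z^11, C_2 ≅ Z^2.

The boundary map ∂_1: C_1 → C_0 maps an edge to its endpoints' difference, ∂[p,q] = q − p.
As a 8×11 matrix over Z this has rank 7, with invariant factors (1,1,1,1,1,1,1).

∂_2: C_2 → C_1 maps a triangle to the signed sum of its edges. For instance
  ∂[1,3,6] = [3,6] − [1,6] + [1,3],
  ∂[1,6,7] = [6,7] − [1,7] + [1,6].
This gives a 11×2 integer matrix of rank 2; reducing to Smith normal form yields diagonal entries (1,1).

From H_k ≅ ker(∂_k) / im(∂_{k+1}) we obtain:

  H_0: rank C_0 − rank ∂_1 = 8 − 7 = 1, and the invariant factors of ∂_1 are all 1, so H_0 ≅ Z.

H_0 ≅ Z.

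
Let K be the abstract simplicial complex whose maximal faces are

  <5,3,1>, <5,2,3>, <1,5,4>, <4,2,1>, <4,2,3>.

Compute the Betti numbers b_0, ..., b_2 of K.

b_0 = 1, b_1 = 1, b_2 = 0.

Take the total order 1 < 2 < 3 < 4 < 5 on the vertex set. Then K (dimension 2) consists of the simplices:

  0-simplices (5): [1], [2], [3], [4], [5]
  1-simplices (10): [1,2], [1,3], [1,4], [1,5], [2,3], [2,4], [2,5], [3,4], [3,5], [4,5]
  2-simplices (5): [1,2,4], [1,3,5], [1,4,5], [2,3,4], [2,3,5]

giving chain groups C_0 ≅ Z^5, C_1 ≅ Z^10, C_2 ≅ Z^5.

The boundary map ∂_1: C_1 → C_0 maps an edge to its endpoints' difference, ∂[p,q] = q − p. For instance
  ∂[3,4] = [4] − [3].
The 5×10 boundary matrix has rank 4 and Smith normal form diag(1,1,1,1).

Boundary ∂_2: C_2 → C_1 maps a triangle to the signed sum of its edges. For instance
  ∂[1,4,5] = [4,5] − [1,5] + [1,4],
  ∂[2,3,5] = [3,5] − [2,5] + [2,3].
As a 10×5 matrix over Z this has rank 5, with invariant factors (1,1,1,1,1).

Now H_k = ker ∂_k / im ∂_{k+1}, so:

  H_0: rank C_0 − rank ∂_1 = 5 − 4 = 1, and the invariant factors of ∂_1 are all 1, so H_0 = Z.
  H_1: rank ker ∂_1 − rank ∂_2 = (10 − 4) − 5 = 1, and the invariant factors of ∂_2 are all 1, so H_1 = Z.
  H_2: rank ker ∂_2 − rank ∂_3 = (5 − 5) − 0 = 0, and there is no ∂_3, so H_2 = 0.

Hence the Betti numbers are b_0 = 1, b_1 = 1, b_2 = 0.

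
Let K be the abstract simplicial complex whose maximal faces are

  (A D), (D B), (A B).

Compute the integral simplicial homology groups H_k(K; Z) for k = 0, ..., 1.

We work with the vertex ordering A < B < D. The simplices of K, each written with vertices in increasing order, are:

  0-simplices (3): A, B, D
  1-simplices (3): AB, AD, BD

Hence C_0 ≅ Z^3, C_1 ≅ Z^3.

∂_1: C_1 → C_0 is given by ∂[p,q] = [q] − [p]. For instance
  ∂BD = D − B.
The resulting 3×3 matrix has rank 2, and its Smith normal form has invariant factors (1,1).

Now H_k = ker ∂_k / im ∂_{k+1}, so:

  H_0: rank C_0 − rank ∂_1 = 3 − 2 = 1, and the invariant factors of ∂_1 are all 1, so H_0 = Z.
  H_1: rank ker ∂_1 − rank ∂_2 = (3 − 2) − 0 = 1, and there is no ∂_2, so H_1 = Z.

As a check, the Euler characteristic is 3 − 3 = 0, which agrees with 1 − 1 = 0.

H_0 = Z,  H_1 = Z.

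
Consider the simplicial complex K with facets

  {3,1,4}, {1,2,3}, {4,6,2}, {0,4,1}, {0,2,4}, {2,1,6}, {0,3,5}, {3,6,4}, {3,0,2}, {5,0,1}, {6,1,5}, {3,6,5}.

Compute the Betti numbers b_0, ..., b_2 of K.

We work with the vertex ordering 0 < 1 < 2 < 3 < 4 < 5 < 6. The simplices of K, each written with vertices in increasing order, are:

  0-simplices (7): [0], [1], [2], [3], [4], [5], [6]
  1-simplices (18): [0,1], [0,2], [0,3], [0,4], [0,5], [1,2], [1,3], [1,4], [1,5], [1,6], [2,3], [2,4], [2,6], [3,4], [3,5], [3,6], [4,6], [5,6]
  2-simplices (12): [0,1,4], [0,1,5], [0,2,3], [0,2,4], [0,3,5], [1,2,3], [1,2,6], [1,3,4], [1,5,6], [2,4,6], [3,4,6], [3,5,6]

Hence C_0 ≅ Z^7, C_1 ≅ Z^18, C_2 ≅ Z^12.

∂_1: C_1 → C_0 maps an edge to its endpoints' difference, ∂[p,q] = q − p.
As a 7×18 matrix over Z this has rank 6, with invariant factors (1,1,1,1,1,1).

The boundary map ∂_2: C_2 → C_1 sends each 2-simplex [p,q,r] to [q,r] − [p,r] + [p,q]. For instance
  ∂[2,4,6] = [4,6] − [2,6] + [2,4],
  ∂[1,5,6] = [5,6] − [1,6] + [1,5].
This gives a 18×12 integer matrix of rank 12; reducing to Smith normal form yields diagonal entries (1,1,1,1,1,1,1,1,1,1,1,2).

From H_k ≅ ker(∂_k) / im(∂_{k+1}) we obtain:

  H_0: rank C_0 − rank ∂_1 = 7 − 6 = 1, and the invariant factors of ∂_1 are all 1, so H_0 ≅ Z.
  H_1: rank ker ∂_1 − rank ∂_2 = (18 − 6) − 12 = 0, and ∂_2 has invariant factor 2 > 1, so H_1 ≅ Z/2Z.
  H_2: rank ker ∂_2 − rank ∂_3 = (12 − 12) − 0 = 0, and there is no ∂_3, so H_2 ≅ 0.

Hence the Betti numbers are b_0 = 1, b_1 = 0, b_2 = 0.

b_0 = 1, b_1 = 0, b_2 = 0.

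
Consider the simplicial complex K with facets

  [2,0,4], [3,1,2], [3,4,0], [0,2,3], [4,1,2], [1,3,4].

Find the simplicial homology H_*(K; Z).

H_0 = Z,  H_1 = 0,  H_2 = Z.

Order the vertices as 0 < 1 < 2 < 3 < 4. Listing each simplex with vertices in this order, K has dimension 2 with simplices:

  0-simplices (5): [0], [1], [2], [3], [4]
  1-simplices (9): [0,2], [0,3], [0,4], [1,2], [1,3], [1,4], [2,3], [2,4], [3,4]
  2-simplices (6): [0,2,3], [0,2,4], [0,3,4], [1,2,3], [1,2,4], [1,3,4]

so the chain groups are C_0 ≅ Z^5, C_1 ≅ Z^9, C_2 ≅ Z^6.

∂_1: C_1 → C_0 maps an edge to its endpoints' difference, ∂[p,q] = q − p. For instance
  ∂[1,2] = [2] − [1].
The 5×9 boundary matrix has rank 4 and Smith normal form diag(1,1,1,1).

The boundary map ∂_2: C_2 → C_1 sends each 2-simplex [p,q,r] to [q,r] − [p,r] + [p,q]. For instance
  ∂[1,2,4] = [2,4] − [1,4] + [1,2],
  ∂[1,3,4] = [3,4] − [1,4] + [1,3].
The 9×6 boundary matrix has rank 5 and Smith normal form diag(1,1,1,1,1).

Now H_k = ker ∂_k / im ∂_{k+1}, so:

  H_0: rank C_0 − rank ∂_1 = 5 − 4 = 1, and the invariant factors of ∂_1 are all 1, so H_0 = Z.
  H_1: rank ker ∂_1 − rank ∂_2 = (9 − 4) − 5 = 0, and the invariant factors of ∂_2 are all 1, so H_1 = 0.
  H_2: rank ker ∂_2 − rank ∂_3 = (6 − 5) − 0 = 1, and there is no ∂_3, so H_2 = Z.

As a check, the Euler characteristic is 5 − 9 + 6 = 2, which agrees with 1 − 0 + 1 = 2.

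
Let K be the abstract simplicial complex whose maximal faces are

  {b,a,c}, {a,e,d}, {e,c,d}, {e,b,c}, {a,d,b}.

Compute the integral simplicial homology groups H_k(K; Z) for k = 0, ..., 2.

Take the total order a < b < c < d < e on the vertex set. Then K (dimension 2) consists of the simplices:

  0-simplices (5): a, b, c, d, e
  1-simplices (10): ab, ac, ad, ae, bc, bd, be, cd, ce, de
  2-simplices (5): abc, abd, ade, bce, cde

so the chain groups are C_0 ≅ Z^5, C_1 ≅ Z^10, C_2 ≅ Z^5.

Boundary ∂_1: C_1 → C_0 maps an edge to its endpoints' difference, ∂[p,q] = q − p.
As a 5×10 matrix over Z this has rank 4, with invariant factors (1,1,1,1).

∂_2: C_2 → C_1 sends each 2-simplex [p,q,r] to [q,r] − [p,r] + [p,q]. For instance
  ∂ade = de − ae + ad,
  ∂abc = bc − ac + ab.
As a 10×5 matrix over Z this has rank 5, with invariant factors (1,1,1,1,1).

From H_k ≅ ker(∂_k) / im(∂_{k+1}) we obtain:

  H_0: rank C_0 − rank ∂_1 = 5 − 4 = 1, and the invariant factors of ∂_1 are all 1, so H_0 ≅ Z.
  H_1: rank ker ∂_1 − rank ∂_2 = (10 − 4) − 5 = 1, and the invariant factors of ∂_2 are all 1, so H_1 ≅ Z.
  H_2: rank ker ∂_2 − rank ∂_3 = (5 − 5) − 0 = 0, and there is no ∂_3, so H_2 ≅ 0.

As a check, the Euler characteristic is 5 − 10 + 5 = 0, which agrees with 1 − 1 + 0 = 0.
(K is a triangulation of the Möbius band.)

H_0 = Z,  H_1 = Z,  H_2 = 0.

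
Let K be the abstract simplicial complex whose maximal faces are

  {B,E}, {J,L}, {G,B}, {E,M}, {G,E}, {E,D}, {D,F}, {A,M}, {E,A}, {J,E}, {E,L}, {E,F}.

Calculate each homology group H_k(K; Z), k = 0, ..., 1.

H_0 ≅ Z,  H_1 ≅ Z^4.

Order the vertices as A < B < D < E < F < G < J < L < M. Listing each simplex with vertices in this order, K has dimension 1 with simplices:

  0-simplices (9): A, B, D, E, F, G, J, L, M
  1-simplices (12): AE, AM, BE, BG, DE, DF, EF, EG, EJ, EL, EM, JL

so the chain groups are C_0 ≅ Z^9, C_1 ≅ Z^12.

Boundary ∂_1: C_1 → C_0 sends each edge [p,q] (with p < q) to q − p.
As a 9×12 matrix over Z this has rank 8, with invariant factors (1,1,1,1,1,1,1,1).

Reading off H_k = ker ∂_k / im ∂_{k+1}:

  H_0: rank C_0 − rank ∂_1 = 9 − 8 = 1, and the invariant factors of ∂_1 are all 1, so H_0 = Z.
  H_1: rank ker ∂_1 − rank ∂_2 = (12 − 8) − 0 = 4, and there is no ∂_2, so H_1 = Z^4.

As a check, the Euler characteristic is 9 − 12 = -3, which agrees with 1 − 4 = -3.
(K is a triangulation of a wedge of 4 circles.)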